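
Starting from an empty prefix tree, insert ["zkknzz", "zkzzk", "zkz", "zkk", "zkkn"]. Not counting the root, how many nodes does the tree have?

9

Trie structure (* marks end of a word):
(root)
└─ z
   └─ k
      ├─ k *
      │  └─ n *
      │     └─ z
      │        └─ z *
      └─ z *
         └─ z
            └─ k *
Counting every labelled node above: 9.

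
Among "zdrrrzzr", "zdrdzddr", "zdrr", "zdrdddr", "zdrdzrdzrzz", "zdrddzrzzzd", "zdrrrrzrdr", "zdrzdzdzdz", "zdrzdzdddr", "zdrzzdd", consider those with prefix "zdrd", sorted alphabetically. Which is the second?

DFS of the "zdrd" subtree visits, in order: "zdrdddr", "zdrddzrzzzd", "zdrdzddr", "zdrdzrdzrzz"
The 2nd is zdrddzrzzzd.

zdrddzrzzzd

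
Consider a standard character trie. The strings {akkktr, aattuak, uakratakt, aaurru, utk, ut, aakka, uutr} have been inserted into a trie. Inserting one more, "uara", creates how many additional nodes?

2

"ua" is already a path in the trie; the remaining "ra" must be added.
New nodes needed: |"uara"| − 2 = 4 − 2 = 2.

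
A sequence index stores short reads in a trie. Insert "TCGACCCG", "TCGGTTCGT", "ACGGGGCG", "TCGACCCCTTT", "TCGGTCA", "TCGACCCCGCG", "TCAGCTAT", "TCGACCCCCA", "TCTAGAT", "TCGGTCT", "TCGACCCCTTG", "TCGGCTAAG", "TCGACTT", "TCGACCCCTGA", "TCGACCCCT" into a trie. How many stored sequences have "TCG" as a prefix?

12

Traverse to the node for "TCG", then collect every word in that subtree.
Matches: "TCGACCCCCA", "TCGACCCCGCG", "TCGACCCCT", "TCGACCCCTGA", "TCGACCCCTTG", "TCGACCCCTTT", "TCGACCCG", "TCGACTT", "TCGGCTAAG", "TCGGTCA", "TCGGTCT", "TCGGTTCGT"
Count: 12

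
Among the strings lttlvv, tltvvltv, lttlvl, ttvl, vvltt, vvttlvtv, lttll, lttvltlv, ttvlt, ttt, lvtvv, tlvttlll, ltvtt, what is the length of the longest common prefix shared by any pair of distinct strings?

5

Look for the deepest trie node that still has at least two words in its subtree.
"lttlvl" and "lttlvv" agree on "lttlv" (5 characters) before diverging; nothing deeper is shared.
Longest shared-prefix length: 5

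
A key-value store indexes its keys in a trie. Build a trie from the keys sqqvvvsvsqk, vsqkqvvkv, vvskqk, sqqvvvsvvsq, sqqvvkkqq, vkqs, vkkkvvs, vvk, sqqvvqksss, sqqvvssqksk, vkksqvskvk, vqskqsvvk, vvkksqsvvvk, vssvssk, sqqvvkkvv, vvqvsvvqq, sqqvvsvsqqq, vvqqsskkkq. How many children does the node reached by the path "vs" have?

2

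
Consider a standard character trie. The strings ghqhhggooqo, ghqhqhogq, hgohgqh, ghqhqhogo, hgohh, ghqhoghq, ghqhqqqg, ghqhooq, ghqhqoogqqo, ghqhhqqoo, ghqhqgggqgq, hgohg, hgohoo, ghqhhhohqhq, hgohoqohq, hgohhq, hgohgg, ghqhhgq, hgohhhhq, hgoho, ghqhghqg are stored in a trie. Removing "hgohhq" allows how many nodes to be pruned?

Walk "hgohhq" from the leaf back toward the root, removing each node that no remaining word uses.
The suffix "q" (1 node) is used only by "hgohhq"; the node for "hgohh" still has the child "h", so pruning stops there.
Nodes removed: 1

1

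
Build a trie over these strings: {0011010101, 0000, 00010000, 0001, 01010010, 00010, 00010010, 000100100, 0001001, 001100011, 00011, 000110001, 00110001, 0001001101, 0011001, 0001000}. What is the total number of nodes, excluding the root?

40

Trie structure (* marks end of a word):
(root)
└─ 0
   ├─ 0
   │  ├─ 0
   │  │  ├─ 0 *
   │  │  └─ 1 *
   │  │     ├─ 0 *
   │  │     │  └─ 0
   │  │     │     ├─ 0 *
   │  │     │     │  └─ 0 *
   │  │     │     └─ 1 *
   │  │     │        ├─ 0 *
   │  │     │        │  └─ 0 *
   │  │     │        └─ 1
   │  │     │           └─ 0
   │  │     │              └─ 1 *
   │  │     └─ 1 *
   │  │        └─ 0
   │  │           └─ 0
   │  │              └─ 0
   │  │                 └─ 1 *
   │  └─ 1
   │     └─ 1
   │        └─ 0
   │           ├─ 0
   │           │  ├─ 0
   │           │  │  └─ 1 *
   │           │  │     └─ 1 *
   │           │  └─ 1 *
   │           └─ 1
   │              └─ 0
   │                 └─ 1
   │                    └─ 0
   │                       └─ 1 *
   └─ 1
      └─ 0
         └─ 1
            └─ 0
               └─ 0
                  └─ 1
                     └─ 0 *
Counting every labelled node above: 40.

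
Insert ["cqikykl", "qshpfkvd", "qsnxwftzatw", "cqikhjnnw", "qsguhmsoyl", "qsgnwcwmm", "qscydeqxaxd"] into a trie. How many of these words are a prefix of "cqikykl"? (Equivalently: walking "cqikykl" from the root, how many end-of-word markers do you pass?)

1

Check each prefix of "cqikykl" against the stored set — each match is an end-marker on the path.
Prefixes of the query that are stored words: "cqikykl"
Count: 1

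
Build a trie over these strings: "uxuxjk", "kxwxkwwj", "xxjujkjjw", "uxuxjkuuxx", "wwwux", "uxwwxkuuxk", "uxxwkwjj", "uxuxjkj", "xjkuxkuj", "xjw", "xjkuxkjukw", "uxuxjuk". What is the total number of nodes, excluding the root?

61

Count nodes per top-level branch (shared prefixes stored once):
  'k'-branch (kxwxkwwj): 8 nodes
  'u'-branch (uxuxjk, uxuxjkj, uxuxjkuuxx, uxuxjuk, uxwwxkuuxk, uxxwkwjj): 27 nodes
  'w'-branch (wwwux): 5 nodes
  'x'-branch (xjkuxkjukw, xjkuxkuj, xjw, xxjujkjjw): 21 nodes
Sum: 61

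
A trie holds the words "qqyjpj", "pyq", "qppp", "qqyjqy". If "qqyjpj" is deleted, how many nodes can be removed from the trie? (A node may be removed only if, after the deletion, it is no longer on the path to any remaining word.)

2

A node on "qqyjpj"'s path can go only if nothing else ends at it or branches off below it.
The suffix "pj" (2 nodes) is used only by "qqyjpj"; the node for "qqyj" still has the child "q", so pruning stops there.
Nodes removed: 2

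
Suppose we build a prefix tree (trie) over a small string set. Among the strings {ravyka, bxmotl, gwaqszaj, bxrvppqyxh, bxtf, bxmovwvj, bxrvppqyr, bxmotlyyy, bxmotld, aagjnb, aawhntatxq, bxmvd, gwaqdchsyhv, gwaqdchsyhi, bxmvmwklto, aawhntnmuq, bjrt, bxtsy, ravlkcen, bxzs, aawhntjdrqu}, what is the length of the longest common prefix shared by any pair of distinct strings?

10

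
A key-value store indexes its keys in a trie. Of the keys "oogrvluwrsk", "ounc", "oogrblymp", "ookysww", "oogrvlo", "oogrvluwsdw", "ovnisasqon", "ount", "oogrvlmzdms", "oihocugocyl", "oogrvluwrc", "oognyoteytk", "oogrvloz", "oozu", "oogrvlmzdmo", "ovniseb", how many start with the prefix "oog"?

Filter for entries beginning with "oog":
Matches: "oognyoteytk", "oogrblymp", "oogrvlmzdmo", "oogrvlmzdms", "oogrvlo", "oogrvloz", "oogrvluwrc", "oogrvluwrsk", "oogrvluwsdw"
Count: 9

9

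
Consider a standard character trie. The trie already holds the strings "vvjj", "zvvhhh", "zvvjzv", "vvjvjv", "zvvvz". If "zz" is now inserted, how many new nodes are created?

The longest prefix of "zz" already in the trie is "z" (length 1).
Each of the 1 remaining characters creates one node.

1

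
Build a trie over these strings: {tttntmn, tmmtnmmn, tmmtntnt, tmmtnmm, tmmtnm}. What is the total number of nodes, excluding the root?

17

For each word, the new-node count is its length minus the longest prefix already in the trie:
  "tttntmn" → 7 new (t, t, t, n, t, m, n)
  "tmmtnmmn" → prefix "t" already present; 7 new (m, m, t, n, m, m, n)
  "tmmtntnt" → prefix "tmmtn" already present; 3 new (t, n, t)
  "tmmtnmm" → prefix "tmmtnmm" already present; 0 new (none)
  "tmmtnm" → prefix "tmmtnm" already present; 0 new (none)
Total nodes = 7 + 7 + 3 + 0 + 0 = 17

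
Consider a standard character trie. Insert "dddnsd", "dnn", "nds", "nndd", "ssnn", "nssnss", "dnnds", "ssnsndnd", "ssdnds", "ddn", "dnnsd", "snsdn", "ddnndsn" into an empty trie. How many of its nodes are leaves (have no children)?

A leaf is a node with no children — equivalently, the end of a word that is not a proper prefix of any other stored word.
Those words: "dddnsd", "ddnndsn", "dnnds", "dnnsd", "nds", "nndd", "nssnss", "snsdn", "ssdnds", "ssnn", "ssnsndnd"
Leaf count: 11

11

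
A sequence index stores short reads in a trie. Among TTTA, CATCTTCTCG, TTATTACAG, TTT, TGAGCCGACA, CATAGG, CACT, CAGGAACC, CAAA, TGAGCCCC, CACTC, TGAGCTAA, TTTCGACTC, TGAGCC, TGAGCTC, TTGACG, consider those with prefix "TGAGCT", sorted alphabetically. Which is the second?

TGAGCTC

DFS of the "TGAGCT" subtree visits, in order: "TGAGCTAA", "TGAGCTC"
Position 2: TGAGCTC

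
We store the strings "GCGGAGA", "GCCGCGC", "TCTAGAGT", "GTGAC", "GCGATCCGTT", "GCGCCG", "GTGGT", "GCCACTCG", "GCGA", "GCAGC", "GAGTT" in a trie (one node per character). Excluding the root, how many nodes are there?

Count nodes per top-level branch (shared prefixes stored once):
  'G'-branch (GAGTT, GCAGC, GCCACTCG, GCCGCGC, GCGA, GCGATCCGTT, GCGCCG, GCGGAGA, GTGAC, GTGGT): 40 nodes
  'T'-branch (TCTAGAGT): 8 nodes
Sum: 48

48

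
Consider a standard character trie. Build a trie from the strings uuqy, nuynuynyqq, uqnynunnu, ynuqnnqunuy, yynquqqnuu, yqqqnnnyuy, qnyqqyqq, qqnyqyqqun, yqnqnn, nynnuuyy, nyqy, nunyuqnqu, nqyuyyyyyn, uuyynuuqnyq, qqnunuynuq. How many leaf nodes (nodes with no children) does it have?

15

Leaves are exactly the stored words that no other stored word extends.
Those words: "nqyuyyyyyn", "nunyuqnqu", "nuynuynyqq", "nynnuuyy", "nyqy", "qnyqqyqq", "qqnunuynuq", "qqnyqyqqun", "uqnynunnu", "uuqy", "uuyynuuqnyq", "ynuqnnqunuy", "yqnqnn", "yqqqnnnyuy", "yynquqqnuu"
Leaf count: 15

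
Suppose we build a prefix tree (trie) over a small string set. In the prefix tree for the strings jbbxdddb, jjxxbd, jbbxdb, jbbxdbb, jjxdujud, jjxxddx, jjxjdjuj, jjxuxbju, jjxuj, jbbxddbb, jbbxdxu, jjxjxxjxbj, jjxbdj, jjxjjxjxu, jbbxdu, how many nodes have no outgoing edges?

Leaves are exactly the stored words that no other stored word extends.
Those words: "jbbxdbb", "jbbxddbb", "jbbxdddb", "jbbxdu", "jbbxdxu", "jjxbdj", "jjxdujud", "jjxjdjuj", "jjxjjxjxu", "jjxjxxjxbj", "jjxuj", "jjxuxbju", "jjxxbd", "jjxxddx"
Leaf count: 14

14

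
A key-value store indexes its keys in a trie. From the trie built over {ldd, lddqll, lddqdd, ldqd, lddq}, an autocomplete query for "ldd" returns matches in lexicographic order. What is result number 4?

Words with prefix "ldd", in lexicographic order: "ldd", "lddq", "lddqdd", "lddqll"
The 4th is lddqll.

lddqll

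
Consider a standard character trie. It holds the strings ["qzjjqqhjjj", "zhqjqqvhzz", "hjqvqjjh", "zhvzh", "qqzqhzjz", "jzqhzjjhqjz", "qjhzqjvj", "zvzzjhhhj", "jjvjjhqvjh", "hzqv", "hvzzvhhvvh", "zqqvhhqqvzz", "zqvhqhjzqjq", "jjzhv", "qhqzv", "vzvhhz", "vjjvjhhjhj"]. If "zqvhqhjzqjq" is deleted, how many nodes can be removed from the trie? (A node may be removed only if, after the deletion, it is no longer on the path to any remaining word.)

Walk "zqvhqhjzqjq" from the leaf back toward the root, removing each node that no remaining word uses.
The suffix "vhqhjzqjq" (9 nodes) is used only by "zqvhqhjzqjq"; the node for "zq" still has the child "q", so pruning stops there.
Nodes removed: 9

9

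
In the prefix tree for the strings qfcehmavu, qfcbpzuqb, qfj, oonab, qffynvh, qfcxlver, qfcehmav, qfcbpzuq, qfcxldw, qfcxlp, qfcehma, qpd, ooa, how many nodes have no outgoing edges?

A leaf is a node with no children — equivalently, the end of a word that is not a proper prefix of any other stored word.
Those words: "ooa", "oonab", "qfcbpzuqb", "qfcehmavu", "qfcxldw", "qfcxlp", "qfcxlver", "qffynvh", "qfj", "qpd"
Leaf count: 10

10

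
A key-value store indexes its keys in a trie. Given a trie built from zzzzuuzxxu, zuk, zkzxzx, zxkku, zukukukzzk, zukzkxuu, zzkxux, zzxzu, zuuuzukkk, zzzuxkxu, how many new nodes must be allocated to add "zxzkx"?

The longest prefix of "zxzkx" already in the trie is "zx" (length 2).
So 5 − 2 = 3 new nodes.

3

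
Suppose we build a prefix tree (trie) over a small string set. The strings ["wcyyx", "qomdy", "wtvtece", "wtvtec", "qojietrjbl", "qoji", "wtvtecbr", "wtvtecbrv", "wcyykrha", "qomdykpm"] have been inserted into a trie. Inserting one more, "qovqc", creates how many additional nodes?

3

Walking "qovqc" from the root, the first 2 characters ("qo") follow existing edges; "v" is the first miss.
So 5 − 2 = 3 new nodes.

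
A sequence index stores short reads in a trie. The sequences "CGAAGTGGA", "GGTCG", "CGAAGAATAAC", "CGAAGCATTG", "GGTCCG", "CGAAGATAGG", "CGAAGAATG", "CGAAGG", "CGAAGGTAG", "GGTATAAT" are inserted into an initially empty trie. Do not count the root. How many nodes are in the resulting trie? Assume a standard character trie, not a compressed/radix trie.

41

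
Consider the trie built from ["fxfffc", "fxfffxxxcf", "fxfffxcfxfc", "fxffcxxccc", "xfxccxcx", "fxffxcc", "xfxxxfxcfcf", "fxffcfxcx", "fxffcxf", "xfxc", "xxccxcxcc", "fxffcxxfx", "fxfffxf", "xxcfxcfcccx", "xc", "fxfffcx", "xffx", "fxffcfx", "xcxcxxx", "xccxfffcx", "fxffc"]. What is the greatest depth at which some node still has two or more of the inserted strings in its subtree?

7

Equivalently: take the maximum, over all pairs, of their longest common prefix length.
e.g. "fxffcfx" and "fxffcfxcx" share the prefix "fxffcfx" of length 7; no pair shares a longer one.
Longest shared-prefix length: 7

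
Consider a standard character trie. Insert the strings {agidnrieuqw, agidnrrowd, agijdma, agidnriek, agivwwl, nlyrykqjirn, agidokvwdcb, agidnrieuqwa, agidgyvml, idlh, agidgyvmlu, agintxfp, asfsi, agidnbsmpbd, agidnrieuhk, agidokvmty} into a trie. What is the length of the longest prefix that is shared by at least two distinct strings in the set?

11

The deepest shared node is where two words last agree before diverging.
e.g. "agidnrieuqw" and "agidnrieuqwa" share the prefix "agidnrieuqw" of length 11; no pair shares a longer one.
Longest shared-prefix length: 11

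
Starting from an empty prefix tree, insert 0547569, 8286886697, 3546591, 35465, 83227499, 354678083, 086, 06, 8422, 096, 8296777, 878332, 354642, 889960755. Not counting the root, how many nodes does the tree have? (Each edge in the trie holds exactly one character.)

64

For each word, the new-node count is its length minus the longest prefix already in the trie:
  "0547569" → 7 new (0, 5, 4, 7, 5, 6, 9)
  "8286886697" → 10 new (8, 2, 8, 6, 8, 8, 6, 6, 9, 7)
  "3546591" → 7 new (3, 5, 4, 6, 5, 9, 1)
  "35465" → prefix "35465" already present; 0 new (none)
  "83227499" → prefix "8" already present; 7 new (3, 2, 2, 7, 4, 9, 9)
  "354678083" → prefix "3546" already present; 5 new (7, 8, 0, 8, 3)
  "086" → prefix "0" already present; 2 new (8, 6)
  "06" → prefix "0" already present; 1 new (6)
  "8422" → prefix "8" already present; 3 new (4, 2, 2)
  "096" → prefix "0" already present; 2 new (9, 6)
  "8296777" → prefix "82" already present; 5 new (9, 6, 7, 7, 7)
  "878332" → prefix "8" already present; 5 new (7, 8, 3, 3, 2)
  "354642" → prefix "3546" already present; 2 new (4, 2)
  "889960755" → prefix "8" already present; 8 new (8, 9, 9, 6, 0, 7, 5, 5)
Total nodes = 7 + 10 + 7 + 0 + 7 + 5 + 2 + 1 + 3 + 2 + 5 + 5 + 2 + 8 = 64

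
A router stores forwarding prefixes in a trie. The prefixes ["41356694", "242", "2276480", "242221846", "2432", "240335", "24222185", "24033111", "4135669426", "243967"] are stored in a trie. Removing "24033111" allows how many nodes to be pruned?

3

After clearing the end-marker at "24033111", prune upward until reaching a node still needed by another word.
The suffix "111" (3 nodes) is used only by "24033111"; the node for "24033" still has the child "5", so pruning stops there.
Nodes removed: 3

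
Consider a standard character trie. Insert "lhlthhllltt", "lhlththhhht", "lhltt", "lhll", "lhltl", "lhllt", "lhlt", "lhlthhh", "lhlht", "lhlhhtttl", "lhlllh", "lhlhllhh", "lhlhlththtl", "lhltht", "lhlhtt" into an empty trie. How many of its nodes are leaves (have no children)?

A leaf is a node with no children — equivalently, the end of a word that is not a proper prefix of any other stored word.
Those words: "lhlhhtttl", "lhlhllhh", "lhlhlththtl", "lhlhtt", "lhlllh", "lhllt", "lhlthhh", "lhlthhllltt", "lhlththhhht", "lhltl", "lhltt"
Leaf count: 11

11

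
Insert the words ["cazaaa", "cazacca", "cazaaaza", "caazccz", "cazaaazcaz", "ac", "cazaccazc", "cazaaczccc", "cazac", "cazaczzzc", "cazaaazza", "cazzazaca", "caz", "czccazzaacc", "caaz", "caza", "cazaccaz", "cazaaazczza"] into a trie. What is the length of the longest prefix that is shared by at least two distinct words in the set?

Equivalently: take the maximum, over all pairs, of their longest common prefix length.
"cazaaazcaz" and "cazaaazczza" agree on "cazaaazc" (8 characters) before diverging; nothing deeper is shared.
Longest shared-prefix length: 8

8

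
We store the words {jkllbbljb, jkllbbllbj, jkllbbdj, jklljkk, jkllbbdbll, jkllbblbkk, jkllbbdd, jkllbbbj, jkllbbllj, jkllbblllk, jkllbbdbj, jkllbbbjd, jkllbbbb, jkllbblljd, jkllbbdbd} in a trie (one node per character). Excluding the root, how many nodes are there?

34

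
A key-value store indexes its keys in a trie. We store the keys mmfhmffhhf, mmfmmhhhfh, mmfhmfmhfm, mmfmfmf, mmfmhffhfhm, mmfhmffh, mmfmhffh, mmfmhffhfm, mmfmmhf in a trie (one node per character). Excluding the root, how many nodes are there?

Count nodes per top-level branch (shared prefixes stored once):
  'm'-branch (mmfhmffh, mmfhmffhhf, mmfhmfmhfm, mmfmfmf, mmfmhffh, mmfmhffhfhm, mmfmhffhfm, mmfmmhf, mmfmmhhhfh): 33 nodes
Sum: 33

33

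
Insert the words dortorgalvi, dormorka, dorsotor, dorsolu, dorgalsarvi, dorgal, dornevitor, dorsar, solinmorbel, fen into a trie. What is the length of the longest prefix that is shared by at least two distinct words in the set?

Equivalently: take the maximum, over all pairs, of their longest common prefix length.
"dorgal" and "dorgalsarvi" agree on "dorgal" (6 characters) before diverging; nothing deeper is shared.
Longest shared-prefix length: 6

6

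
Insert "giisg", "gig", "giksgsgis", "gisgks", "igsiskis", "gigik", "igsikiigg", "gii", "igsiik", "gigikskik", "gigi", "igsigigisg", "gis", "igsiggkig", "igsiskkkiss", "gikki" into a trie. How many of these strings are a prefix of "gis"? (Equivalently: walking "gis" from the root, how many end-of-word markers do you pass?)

1

Check each prefix of "gis" against the stored set — each match is an end-marker on the path.
Prefixes of the query that are stored words: "gis"
Count: 1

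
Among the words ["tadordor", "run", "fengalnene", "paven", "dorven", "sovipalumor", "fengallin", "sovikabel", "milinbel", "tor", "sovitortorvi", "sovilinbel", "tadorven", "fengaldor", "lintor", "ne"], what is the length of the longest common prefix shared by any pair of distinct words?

6

The deepest shared node is where two words last agree before diverging.
"fengaldor" and "fengallin" agree on "fengal" (6 characters) before diverging; nothing deeper is shared.
Longest shared-prefix length: 6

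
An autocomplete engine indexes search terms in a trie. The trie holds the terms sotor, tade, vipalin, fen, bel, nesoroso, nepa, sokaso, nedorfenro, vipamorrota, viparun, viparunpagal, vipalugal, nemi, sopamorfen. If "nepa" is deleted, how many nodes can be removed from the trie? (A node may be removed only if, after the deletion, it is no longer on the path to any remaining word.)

2

Walk "nepa" from the leaf back toward the root, removing each node that no remaining word uses.
The suffix "pa" (2 nodes) is used only by "nepa"; the node for "ne" still has the child "s", so pruning stops there.
Nodes removed: 2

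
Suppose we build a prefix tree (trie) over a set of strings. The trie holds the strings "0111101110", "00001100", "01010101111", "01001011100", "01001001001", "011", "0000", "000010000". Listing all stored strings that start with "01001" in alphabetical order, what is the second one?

DFS of the "01001" subtree visits, in order: "01001001001", "01001011100"
The 2nd is 01001011100.

01001011100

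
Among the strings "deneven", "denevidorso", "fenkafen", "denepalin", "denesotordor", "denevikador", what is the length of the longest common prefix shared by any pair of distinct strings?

The deepest shared node is where two words last agree before diverging.
e.g. "denevidorso" and "denevikador" share the prefix "denevi" of length 6; no pair shares a longer one.
Longest shared-prefix length: 6

6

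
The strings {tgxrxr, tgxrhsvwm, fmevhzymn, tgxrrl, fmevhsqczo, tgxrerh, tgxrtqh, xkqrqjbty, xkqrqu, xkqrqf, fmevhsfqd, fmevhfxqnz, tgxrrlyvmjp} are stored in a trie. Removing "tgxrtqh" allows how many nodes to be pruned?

3

After clearing the end-marker at "tgxrtqh", prune upward until reaching a node still needed by another word.
The suffix "tqh" (3 nodes) is used only by "tgxrtqh"; the node for "tgxr" still has the child "x", so pruning stops there.
Nodes removed: 3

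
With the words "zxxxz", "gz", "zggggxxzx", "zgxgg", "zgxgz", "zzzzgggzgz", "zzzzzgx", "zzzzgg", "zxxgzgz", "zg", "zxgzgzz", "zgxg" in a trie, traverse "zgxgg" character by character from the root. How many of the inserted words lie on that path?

3

Check each prefix of "zgxgg" against the stored set — each match is an end-marker on the path.
Prefixes of the query that are stored words: "zg", "zgxg", "zgxgg"
Count: 3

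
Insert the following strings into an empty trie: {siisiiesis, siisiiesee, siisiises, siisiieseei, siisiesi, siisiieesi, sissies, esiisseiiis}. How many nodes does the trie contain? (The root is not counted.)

Trace insertions, counting only characters that open a new branch:
  "siisiiesis" → 10 new (s, i, i, s, i, i, e, s, i, s)
  "siisiiesee" → prefix "siisiies" already present; 2 new (e, e)
  "siisiises" → prefix "siisii" already present; 3 new (s, e, s)
  "siisiieseei" → prefix "siisiiesee" already present; 1 new (i)
  "siisiesi" → prefix "siisi" already present; 3 new (e, s, i)
  "siisiieesi" → prefix "siisiie" already present; 3 new (e, s, i)
  "sissies" → prefix "si" already present; 5 new (s, s, i, e, s)
  "esiisseiiis" → 11 new (e, s, i, i, s, s, e, i, i, i, s)
Total nodes = 10 + 2 + 3 + 1 + 3 + 3 + 5 + 11 = 38

38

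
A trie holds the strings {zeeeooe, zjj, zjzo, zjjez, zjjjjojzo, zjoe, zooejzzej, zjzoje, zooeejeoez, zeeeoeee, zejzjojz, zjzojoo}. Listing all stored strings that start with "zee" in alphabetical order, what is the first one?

zeeeoeee

DFS of the "zee" subtree visits, in order: "zeeeoeee", "zeeeooe"
Position 1: zeeeoeee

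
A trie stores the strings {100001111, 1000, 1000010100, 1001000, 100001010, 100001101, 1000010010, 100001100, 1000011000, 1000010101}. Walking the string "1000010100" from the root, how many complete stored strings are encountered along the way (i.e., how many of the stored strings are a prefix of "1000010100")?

3

Walk "1000010100" from the root; an end-of-word marker is hit whenever a stored word is a prefix of "1000010100".
Prefixes of the query that are stored words: "1000", "100001010", "1000010100"
Count: 3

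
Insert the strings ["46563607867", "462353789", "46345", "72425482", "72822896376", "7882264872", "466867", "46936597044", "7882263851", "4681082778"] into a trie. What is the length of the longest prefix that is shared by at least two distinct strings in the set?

The deepest shared node is where two words last agree before diverging.
"7882263851" and "7882264872" agree on "788226" (6 characters) before diverging; nothing deeper is shared.
Longest shared-prefix length: 6

6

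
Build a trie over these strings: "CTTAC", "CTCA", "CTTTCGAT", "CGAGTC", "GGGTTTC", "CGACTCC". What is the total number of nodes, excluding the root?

28

For each word, the new-node count is its length minus the longest prefix already in the trie:
  "CTTAC" → 5 new (C, T, T, A, C)
  "CTCA" → prefix "CT" already present; 2 new (C, A)
  "CTTTCGAT" → prefix "CTT" already present; 5 new (T, C, G, A, T)
  "CGAGTC" → prefix "C" already present; 5 new (G, A, G, T, C)
  "GGGTTTC" → 7 new (G, G, G, T, T, T, C)
  "CGACTCC" → prefix "CGA" already present; 4 new (C, T, C, C)
Total nodes = 5 + 2 + 5 + 5 + 7 + 4 = 28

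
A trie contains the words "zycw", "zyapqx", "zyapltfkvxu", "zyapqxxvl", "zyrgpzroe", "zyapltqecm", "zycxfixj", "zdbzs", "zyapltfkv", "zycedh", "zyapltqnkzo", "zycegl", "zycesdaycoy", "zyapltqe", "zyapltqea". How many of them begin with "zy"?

Walk to "zy"; the words in its subtree are exactly those with that prefix.
Words under "zy": zyapltfkv, zyapltfkvxu, zyapltqe, zyapltqea, zyapltqecm, zyapltqnkzo, zyapqx, zyapqxxvl, zycedh, zycegl, zycesdaycoy, zycw, zycxfixj, zyrgpzroe
Count: 14

14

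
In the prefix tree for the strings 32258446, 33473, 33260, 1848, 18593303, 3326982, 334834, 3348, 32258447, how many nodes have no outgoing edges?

A leaf is a node with no children — equivalently, the end of a word that is not a proper prefix of any other stored word.
Those words: "1848", "18593303", "32258446", "32258447", "33260", "3326982", "33473", "334834"
Leaf count: 8

8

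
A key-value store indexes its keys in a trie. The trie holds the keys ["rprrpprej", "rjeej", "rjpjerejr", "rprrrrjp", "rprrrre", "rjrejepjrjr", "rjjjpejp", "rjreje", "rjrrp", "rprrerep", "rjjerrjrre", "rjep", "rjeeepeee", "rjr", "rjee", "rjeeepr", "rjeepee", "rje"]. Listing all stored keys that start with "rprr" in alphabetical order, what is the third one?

Filter for "rprr…" and sort: "rprrerep", "rprrpprej", "rprrrre", "rprrrrjp"
Position 3: rprrrre

rprrrre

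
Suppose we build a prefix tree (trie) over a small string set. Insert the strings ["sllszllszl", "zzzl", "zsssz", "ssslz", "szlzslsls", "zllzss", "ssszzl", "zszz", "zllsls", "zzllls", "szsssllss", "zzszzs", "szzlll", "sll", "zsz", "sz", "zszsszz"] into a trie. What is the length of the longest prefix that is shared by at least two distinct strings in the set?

Equivalently: take the maximum, over all pairs, of their longest common prefix length.
e.g. "sll" and "sllszllszl" share the prefix "sll" of length 3; no pair shares a longer one.
Longest shared-prefix length: 3

3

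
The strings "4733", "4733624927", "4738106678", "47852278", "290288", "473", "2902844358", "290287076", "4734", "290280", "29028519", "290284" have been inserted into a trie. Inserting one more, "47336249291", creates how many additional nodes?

Walking "47336249291" from the root, the first 9 characters ("473362492") follow existing edges; "9" is the first miss.
So 11 − 9 = 2 new nodes.

2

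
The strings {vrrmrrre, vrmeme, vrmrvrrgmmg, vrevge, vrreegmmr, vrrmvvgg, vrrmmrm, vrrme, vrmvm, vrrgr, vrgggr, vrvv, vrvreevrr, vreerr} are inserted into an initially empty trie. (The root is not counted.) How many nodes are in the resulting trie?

Insert word by word; a character creates a node only if that edge doesn't already exist:
  "vrrmrrre" → 8 new (v, r, r, m, r, r, r, e)
  "vrmeme" → prefix "vr" already present; 4 new (m, e, m, e)
  "vrmrvrrgmmg" → prefix "vrm" already present; 8 new (r, v, r, r, g, m, m, g)
  "vrevge" → prefix "vr" already present; 4 new (e, v, g, e)
  "vrreegmmr" → prefix "vrr" already present; 6 new (e, e, g, m, m, r)
  "vrrmvvgg" → prefix "vrrm" already present; 4 new (v, v, g, g)
  "vrrmmrm" → prefix "vrrm" already present; 3 new (m, r, m)
  "vrrme" → prefix "vrrm" already present; 1 new (e)
  "vrmvm" → prefix "vrm" already present; 2 new (v, m)
  "vrrgr" → prefix "vrr" already present; 2 new (g, r)
  "vrgggr" → prefix "vr" already present; 4 new (g, g, g, r)
  "vrvv" → prefix "vr" already present; 2 new (v, v)
  "vrvreevrr" → prefix "vrv" already present; 6 new (r, e, e, v, r, r)
  "vreerr" → prefix "vre" already present; 3 new (e, r, r)
Total nodes = 8 + 4 + 8 + 4 + 6 + 4 + 3 + 1 + 2 + 2 + 4 + 2 + 6 + 3 = 57

57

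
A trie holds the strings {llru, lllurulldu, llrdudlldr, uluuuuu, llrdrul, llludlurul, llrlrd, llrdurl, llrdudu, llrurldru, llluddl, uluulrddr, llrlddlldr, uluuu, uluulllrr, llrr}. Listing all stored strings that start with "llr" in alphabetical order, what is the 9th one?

llrurldru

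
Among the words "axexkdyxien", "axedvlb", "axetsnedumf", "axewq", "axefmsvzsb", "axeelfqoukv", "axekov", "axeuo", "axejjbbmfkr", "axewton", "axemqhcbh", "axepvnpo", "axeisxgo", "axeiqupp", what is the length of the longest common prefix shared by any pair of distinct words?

Equivalently: take the maximum, over all pairs, of their longest common prefix length.
e.g. "axeiqupp" and "axeisxgo" share the prefix "axei" of length 4; no pair shares a longer one.
Longest shared-prefix length: 4

4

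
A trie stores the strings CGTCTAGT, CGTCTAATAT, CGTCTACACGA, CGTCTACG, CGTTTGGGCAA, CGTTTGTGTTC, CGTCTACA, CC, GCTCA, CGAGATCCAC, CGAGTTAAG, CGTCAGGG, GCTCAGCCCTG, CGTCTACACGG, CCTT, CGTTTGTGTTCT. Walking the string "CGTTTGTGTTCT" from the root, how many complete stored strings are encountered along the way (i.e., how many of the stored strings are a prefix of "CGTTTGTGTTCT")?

2

Traverse "CGTTTGTGTTCT" character by character; count nodes along the way that are marked as word ends.
Prefixes of the query that are stored words: "CGTTTGTGTTC", "CGTTTGTGTTCT"
Count: 2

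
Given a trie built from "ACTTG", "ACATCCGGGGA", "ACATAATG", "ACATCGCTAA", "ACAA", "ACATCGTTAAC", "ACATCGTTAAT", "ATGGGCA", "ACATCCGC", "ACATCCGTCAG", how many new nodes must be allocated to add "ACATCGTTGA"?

2

"ACATCGTT" is already a path in the trie; the remaining "GA" must be added.
So 10 − 8 = 2 new nodes.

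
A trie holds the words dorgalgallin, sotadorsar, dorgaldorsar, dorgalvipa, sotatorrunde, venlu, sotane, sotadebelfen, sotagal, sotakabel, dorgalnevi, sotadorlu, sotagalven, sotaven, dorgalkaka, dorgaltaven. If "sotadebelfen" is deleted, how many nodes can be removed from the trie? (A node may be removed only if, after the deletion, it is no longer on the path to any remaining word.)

A node on "sotadebelfen"'s path can go only if nothing else ends at it or branches off below it.
The suffix "ebelfen" (7 nodes) is used only by "sotadebelfen"; the node for "sotad" still has the child "o", so pruning stops there.
Nodes removed: 7

7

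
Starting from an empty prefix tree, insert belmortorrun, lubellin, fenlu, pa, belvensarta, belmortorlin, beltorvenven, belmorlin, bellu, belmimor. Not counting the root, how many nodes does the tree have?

For each word, the new-node count is its length minus the longest prefix already in the trie:
  "belmortorrun" → 12 new (b, e, l, m, o, r, t, o, r, r, u, n)
  "lubellin" → 8 new (l, u, b, e, l, l, i, n)
  "fenlu" → 5 new (f, e, n, l, u)
  "pa" → 2 new (p, a)
  "belvensarta" → prefix "bel" already present; 8 new (v, e, n, s, a, r, t, a)
  "belmortorlin" → prefix "belmortor" already present; 3 new (l, i, n)
  "beltorvenven" → prefix "bel" already present; 9 new (t, o, r, v, e, n, v, e, n)
  "belmorlin" → prefix "belmor" already present; 3 new (l, i, n)
  "bellu" → prefix "bel" already present; 2 new (l, u)
  "belmimor" → prefix "belm" already present; 4 new (i, m, o, r)
Total nodes = 12 + 8 + 5 + 2 + 8 + 3 + 9 + 3 + 2 + 4 = 56

56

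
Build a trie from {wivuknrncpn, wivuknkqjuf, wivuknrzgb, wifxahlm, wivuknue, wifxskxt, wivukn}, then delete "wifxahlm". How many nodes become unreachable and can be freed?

4

After clearing the end-marker at "wifxahlm", prune upward until reaching a node still needed by another word.
The suffix "ahlm" (4 nodes) is used only by "wifxahlm"; the node for "wifx" still has the child "s", so pruning stops there.
Nodes removed: 4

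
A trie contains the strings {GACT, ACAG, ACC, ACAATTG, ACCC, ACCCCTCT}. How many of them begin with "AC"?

Walk to "AC"; the words in its subtree are exactly those with that prefix.
Matches: "ACAATTG", "ACAG", "ACC", "ACCC", "ACCCCTCT"
Count: 5

5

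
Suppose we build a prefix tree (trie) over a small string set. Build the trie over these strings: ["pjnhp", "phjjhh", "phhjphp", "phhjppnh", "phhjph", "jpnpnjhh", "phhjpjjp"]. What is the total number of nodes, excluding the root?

29

Trie structure (* marks end of a word):
(root)
├─ j
│  └─ p
│     └─ n
│        └─ p
│           └─ n
│              └─ j
│                 └─ h
│                    └─ h *
└─ p
   ├─ h
   │  ├─ h
   │  │  └─ j
   │  │     └─ p
   │  │        ├─ h *
   │  │        │  └─ p *
   │  │        ├─ j
   │  │        │  └─ j
   │  │        │     └─ p *
   │  │        └─ p
   │  │           └─ n
   │  │              └─ h *
   │  └─ j
   │     └─ j
   │        └─ h
   │           └─ h *
   └─ j
      └─ n
         └─ h
            └─ p *
Counting every labelled node above: 29.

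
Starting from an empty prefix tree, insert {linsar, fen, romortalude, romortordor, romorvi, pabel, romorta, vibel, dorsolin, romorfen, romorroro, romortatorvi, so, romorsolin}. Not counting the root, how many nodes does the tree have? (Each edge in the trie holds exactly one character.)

Trace insertions, counting only characters that open a new branch:
  "linsar" → 6 new (l, i, n, s, a, r)
  "fen" → 3 new (f, e, n)
  "romortalude" → 11 new (r, o, m, o, r, t, a, l, u, d, e)
  "romortordor" → prefix "romort" already present; 5 new (o, r, d, o, r)
  "romorvi" → prefix "romor" already present; 2 new (v, i)
  "pabel" → 5 new (p, a, b, e, l)
  "romorta" → prefix "romorta" already present; 0 new (none)
  "vibel" → 5 new (v, i, b, e, l)
  "dorsolin" → 8 new (d, o, r, s, o, l, i, n)
  "romorfen" → prefix "romor" already present; 3 new (f, e, n)
  "romorroro" → prefix "romor" already present; 4 new (r, o, r, o)
  "romortatorvi" → prefix "romorta" already present; 5 new (t, o, r, v, i)
  "so" → 2 new (s, o)
  "romorsolin" → prefix "romor" already present; 5 new (s, o, l, i, n)
Total nodes = 6 + 3 + 11 + 5 + 2 + 5 + 0 + 5 + 8 + 3 + 4 + 5 + 2 + 5 = 64

64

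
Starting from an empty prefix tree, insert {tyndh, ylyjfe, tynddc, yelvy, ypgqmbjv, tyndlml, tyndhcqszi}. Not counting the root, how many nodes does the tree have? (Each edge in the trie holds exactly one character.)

Trie structure (* marks end of a word):
(root)
├─ t
│  └─ y
│     └─ n
│        └─ d
│           ├─ d
│           │  └─ c *
│           ├─ h *
│           │  └─ c
│           │     └─ q
│           │        └─ s
│           │           └─ z
│           │              └─ i *
│           └─ l
│              └─ m
│                 └─ l *
└─ y
   ├─ e
   │  └─ l
   │     └─ v
   │        └─ y *
   ├─ l
   │  └─ y
   │     └─ j
   │        └─ f
   │           └─ e *
   └─ p
      └─ g
         └─ q
            └─ m
               └─ b
                  └─ j
                     └─ v *
Counting every labelled node above: 32.

32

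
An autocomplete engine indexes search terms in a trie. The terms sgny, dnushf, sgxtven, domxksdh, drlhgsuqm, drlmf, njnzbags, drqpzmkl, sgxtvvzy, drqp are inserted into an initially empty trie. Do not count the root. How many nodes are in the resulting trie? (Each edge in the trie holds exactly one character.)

49

Trace insertions, counting only characters that open a new branch:
  "sgny" → 4 new (s, g, n, y)
  "dnushf" → 6 new (d, n, u, s, h, f)
  "sgxtven" → prefix "sg" already present; 5 new (x, t, v, e, n)
  "domxksdh" → prefix "d" already present; 7 new (o, m, x, k, s, d, h)
  "drlhgsuqm" → prefix "d" already present; 8 new (r, l, h, g, s, u, q, m)
  "drlmf" → prefix "drl" already present; 2 new (m, f)
  "njnzbags" → 8 new (n, j, n, z, b, a, g, s)
  "drqpzmkl" → prefix "dr" already present; 6 new (q, p, z, m, k, l)
  "sgxtvvzy" → prefix "sgxtv" already present; 3 new (v, z, y)
  "drqp" → prefix "drqp" already present; 0 new (none)
Total nodes = 4 + 6 + 5 + 7 + 8 + 2 + 8 + 6 + 3 + 0 = 49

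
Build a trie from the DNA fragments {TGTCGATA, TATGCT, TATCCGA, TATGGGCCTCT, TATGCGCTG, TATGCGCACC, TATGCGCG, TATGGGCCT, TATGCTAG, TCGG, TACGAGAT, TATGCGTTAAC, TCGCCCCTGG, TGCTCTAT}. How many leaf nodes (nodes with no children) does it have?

12

Leaves are exactly the stored words that no other stored word extends.
Those words: "TACGAGAT", "TATCCGA", "TATGCGCACC", "TATGCGCG", "TATGCGCTG", "TATGCGTTAAC", "TATGCTAG", "TATGGGCCTCT", "TCGCCCCTGG", "TCGG", "TGCTCTAT", "TGTCGATA"
Leaf count: 12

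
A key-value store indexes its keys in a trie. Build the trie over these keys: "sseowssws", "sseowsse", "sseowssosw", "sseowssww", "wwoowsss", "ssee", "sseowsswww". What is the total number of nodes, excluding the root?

24

Trie structure (* marks end of a word):
(root)
├─ s
│  └─ s
│     └─ e
│        ├─ e *
│        └─ o
│           └─ w
│              └─ s
│                 └─ s
│                    ├─ e *
│                    ├─ o
│                    │  └─ s
│                    │     └─ w *
│                    └─ w
│                       ├─ s *
│                       └─ w *
│                          └─ w *
└─ w
   └─ w
      └─ o
         └─ o
            └─ w
               └─ s
                  └─ s
                     └─ s *
Counting every labelled node above: 24.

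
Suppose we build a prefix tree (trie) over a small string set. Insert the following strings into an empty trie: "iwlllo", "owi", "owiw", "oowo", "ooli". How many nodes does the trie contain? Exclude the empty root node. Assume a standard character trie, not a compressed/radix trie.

15

Insert word by word; a character creates a node only if that edge doesn't already exist:
  "iwlllo" → 6 new (i, w, l, l, l, o)
  "owi" → 3 new (o, w, i)
  "owiw" → prefix "owi" already present; 1 new (w)
  "oowo" → prefix "o" already present; 3 new (o, w, o)
  "ooli" → prefix "oo" already present; 2 new (l, i)
Total nodes = 6 + 3 + 1 + 3 + 2 = 15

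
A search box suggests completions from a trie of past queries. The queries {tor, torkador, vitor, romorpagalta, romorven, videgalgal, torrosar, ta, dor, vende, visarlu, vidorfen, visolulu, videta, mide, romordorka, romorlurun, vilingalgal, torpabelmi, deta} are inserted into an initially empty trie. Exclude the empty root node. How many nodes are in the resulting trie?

For each word, the new-node count is its length minus the longest prefix already in the trie:
  "tor" → 3 new (t, o, r)
  "torkador" → prefix "tor" already present; 5 new (k, a, d, o, r)
  "vitor" → 5 new (v, i, t, o, r)
  "romorpagalta" → 12 new (r, o, m, o, r, p, a, g, a, l, t, a)
  "romorven" → prefix "romor" already present; 3 new (v, e, n)
  "videgalgal" → prefix "vi" already present; 8 new (d, e, g, a, l, g, a, l)
  "torrosar" → prefix "tor" already present; 5 new (r, o, s, a, r)
  "ta" → prefix "t" already present; 1 new (a)
  "dor" → 3 new (d, o, r)
  "vende" → prefix "v" already present; 4 new (e, n, d, e)
  "visarlu" → prefix "vi" already present; 5 new (s, a, r, l, u)
  "vidorfen" → prefix "vid" already present; 5 new (o, r, f, e, n)
  "visolulu" → prefix "vis" already present; 5 new (o, l, u, l, u)
  "videta" → prefix "vide" already present; 2 new (t, a)
  "mide" → 4 new (m, i, d, e)
  "romordorka" → prefix "romor" already present; 5 new (d, o, r, k, a)
  "romorlurun" → prefix "romor" already present; 5 new (l, u, r, u, n)
  "vilingalgal" → prefix "vi" already present; 9 new (l, i, n, g, a, l, g, a, l)
  "torpabelmi" → prefix "tor" already present; 7 new (p, a, b, e, l, m, i)
  "deta" → prefix "d" already present; 3 new (e, t, a)
Total nodes = 3 + 5 + 5 + 12 + 3 + 8 + 5 + 1 + 3 + 4 + 5 + 5 + 5 + 2 + 4 + 5 + 5 + 9 + 7 + 3 = 99

99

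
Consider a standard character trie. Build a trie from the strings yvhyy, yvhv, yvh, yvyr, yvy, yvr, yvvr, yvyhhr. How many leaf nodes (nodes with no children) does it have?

6

A leaf is a node with no children — equivalently, the end of a word that is not a proper prefix of any other stored word.
Those words: "yvhv", "yvhyy", "yvr", "yvvr", "yvyhhr", "yvyr"
Leaf count: 6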